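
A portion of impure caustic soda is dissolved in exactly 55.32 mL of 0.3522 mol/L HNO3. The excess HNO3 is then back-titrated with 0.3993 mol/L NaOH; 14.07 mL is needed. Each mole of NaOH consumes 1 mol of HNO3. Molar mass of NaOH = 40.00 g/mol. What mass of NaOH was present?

Total n(HNO3) added = 0.3522 x 0.05532 = 0.01948 mol.
n(NaOH) used = 0.3993 x 0.01407 = 0.005618 mol, which equals the excess n(HNO3).
So n(HNO3) consumed by the sample = 0.01948 - 0.005618 = 0.01387 mol.
n(NaOH) = 0.01387 / 1 = 0.01387 mol.
mass = 0.01387 mol x 40.00 g/mol = 0.555 g.

0.555 g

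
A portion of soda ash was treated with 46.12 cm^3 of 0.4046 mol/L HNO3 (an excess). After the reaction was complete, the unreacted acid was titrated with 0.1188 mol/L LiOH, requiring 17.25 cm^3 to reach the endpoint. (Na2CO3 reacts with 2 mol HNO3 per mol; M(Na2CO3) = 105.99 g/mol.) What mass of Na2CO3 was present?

Total n(HNO3) added = 0.4046 x 0.04612 = 0.01866 mol.
n(LiOH) used = 0.1188 x 0.01725 = 0.002049 mol, which equals the excess n(HNO3).
So n(HNO3) consumed by the sample = 0.01866 - 0.002049 = 0.01661 mol.
n(Na2CO3) = 0.01661 / 2 = 0.008305 mol.
mass = 0.008305 mol x 105.99 g/mol = 0.880 g.

0.880 g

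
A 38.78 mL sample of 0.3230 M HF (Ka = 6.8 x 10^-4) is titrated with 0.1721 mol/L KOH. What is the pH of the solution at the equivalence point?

8.11

n(HF) = 0.3230 x 0.03878 = 0.01253 mol; V(KOH) at equivalence = 0.01253/0.1721 = 0.07278 L.
At equivalence all the acid is converted to F-; total volume = 0.03878 + 0.07278 = 0.1116 L, so [F-] = 0.01253/0.1116 = 0.1123 M.
Kb = Kw/Ka = 1.0e-14 / 6.8 x 10^-4 = 1.47e-11.
[OH^-] = sqrt(Kb x [F-]) = sqrt(1.47e-11 x 0.1123) = 1.28e-6 M.
pOH = 5.89, so pH = 14.00 - 5.89 = 8.11.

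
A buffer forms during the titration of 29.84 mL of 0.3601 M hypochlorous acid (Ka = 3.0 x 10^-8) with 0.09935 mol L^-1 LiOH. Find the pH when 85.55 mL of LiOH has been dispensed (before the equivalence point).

Initial n(HClO) = 0.3601 x 0.02984 = 0.01075 mol.
n(LiOH) added = 0.09935 x 0.08555 = 0.008499 mol, converting that many moles of HClO to ClO-.
Remaining n(HClO) = 0.002246 mol; n(ClO-) = 0.008499 mol.
By Henderson-Hasselbalch, pH = pKa + log([A^-]/[HA]) = 7.52 + log(0.008499/0.002246) = 7.52 + (+0.58) = 8.10.

8.10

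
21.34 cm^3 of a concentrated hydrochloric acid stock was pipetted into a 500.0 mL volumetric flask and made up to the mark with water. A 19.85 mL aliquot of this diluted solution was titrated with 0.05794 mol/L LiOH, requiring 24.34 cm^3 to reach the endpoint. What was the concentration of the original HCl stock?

n(LiOH) = 0.05794 x 0.02434 = 0.001410 mol.
n(HCl) in the aliquot = 0.001410 mol.
[diluted HCl] = 0.001410 / 0.01985 = 0.07105 M.
Dilution factor = 500.0/21.34 = 23.43, so [stock] = 0.07105 x 23.43 = 1.66 M.

1.66 M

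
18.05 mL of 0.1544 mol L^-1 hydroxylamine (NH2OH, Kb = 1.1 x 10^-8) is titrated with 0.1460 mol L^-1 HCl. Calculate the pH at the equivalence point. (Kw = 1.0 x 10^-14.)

n(NH2OH) = 0.1544 x 0.01805 = 0.002787 mol; V(HCl) at equivalence = 0.002787/0.1460 = 0.01909 L.
At equivalence the base is fully converted to NH3OH+; total volume = 0.03714 L, so [NH3OH+] = 0.002787/0.03714 = 0.07504 M.
Ka(NH3OH+) = Kw/Kb = 1.0e-14 / 1.1 x 10^-8 = 9.09e-7.
[H^+] = sqrt(Ka x [NH3OH+]) = sqrt(9.09e-7 x 0.07504) = 0.000261 M.
pH = -log(0.000261) = 3.58.

3.58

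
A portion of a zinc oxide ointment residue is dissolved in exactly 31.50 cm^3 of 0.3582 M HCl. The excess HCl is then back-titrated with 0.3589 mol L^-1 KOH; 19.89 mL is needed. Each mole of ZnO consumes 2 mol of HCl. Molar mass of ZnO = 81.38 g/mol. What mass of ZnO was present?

0.169 g

Total n(HCl) added = 0.3582 x 0.03150 = 0.01128 mol.
n(KOH) used = 0.3589 x 0.01989 = 0.007139 mol, which equals the excess n(HCl).
So n(HCl) consumed by the sample = 0.01128 - 0.007139 = 0.004145 mol.
n(ZnO) = 0.004145 / 2 = 0.002072 mol.
mass = 0.002072 mol x 81.38 g/mol = 0.169 g.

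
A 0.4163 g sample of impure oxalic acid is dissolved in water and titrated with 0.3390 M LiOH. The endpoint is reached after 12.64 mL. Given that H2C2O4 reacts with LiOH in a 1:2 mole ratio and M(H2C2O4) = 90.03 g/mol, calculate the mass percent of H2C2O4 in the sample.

n(LiOH) = 0.3390 x 0.01264 = 0.004285 mol.
n(H2C2O4) = 0.004285 / 2 = 0.002142 mol.
mass of H2C2O4 = 0.002142 x 90.03 = 0.1929 g.
% purity = 0.1929 / 0.4163 x 100 = 46.3%.

46.3%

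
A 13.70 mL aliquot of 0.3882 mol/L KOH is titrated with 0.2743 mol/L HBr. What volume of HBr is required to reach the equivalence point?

n(KOH) = 0.3882 mol/L x 0.01370 L = 0.005318 mol.
At equivalence n(HBr) = n(KOH) = 0.005318 mol.
V(HBr) = 0.005318 / 0.2743 = 0.01939 L = 19.4 mL.

19.4 mL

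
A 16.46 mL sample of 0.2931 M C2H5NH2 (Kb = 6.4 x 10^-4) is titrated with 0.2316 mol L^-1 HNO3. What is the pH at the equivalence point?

n(C2H5NH2) = 0.2931 x 0.01646 = 0.004824 mol; V(HNO3) at equivalence = 0.004824/0.2316 = 0.02083 L.
At equivalence the base is fully converted to C2H5NH3+; total volume = 0.03729 L, so [C2H5NH3+] = 0.004824/0.03729 = 0.1294 M.
Ka(C2H5NH3+) = Kw/Kb = 1.0e-14 / 6.4 x 10^-4 = 1.56e-11.
[H^+] = sqrt(Ka x [C2H5NH3+]) = sqrt(1.56e-11 x 0.1294) = 1.42e-6 M.
pH = -log(1.42e-6) = 5.85.

5.85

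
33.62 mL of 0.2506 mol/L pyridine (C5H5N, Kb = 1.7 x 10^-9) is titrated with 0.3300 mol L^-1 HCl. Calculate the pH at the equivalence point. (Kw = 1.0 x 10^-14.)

n(C5H5N) = 0.2506 x 0.03362 = 0.008425 mol; V(HCl) at equivalence = 0.008425/0.3300 = 0.02553 L.
At equivalence the base is fully converted to C5H5NH+; total volume = 0.05915 L, so [C5H5NH+] = 0.008425/0.05915 = 0.1424 M.
Ka(C5H5NH+) = Kw/Kb = 1.0e-14 / 1.7 x 10^-9 = 5.88e-6.
[H^+] = sqrt(Ka x [C5H5NH+]) = sqrt(5.88e-6 x 0.1424) = 0.000915 M.
pH = -log(0.000915) = 3.04.

3.04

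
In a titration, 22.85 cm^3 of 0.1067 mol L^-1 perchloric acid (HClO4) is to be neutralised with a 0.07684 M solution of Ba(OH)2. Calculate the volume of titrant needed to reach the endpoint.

15.9 mL

n(HClO4) = 0.1067 mol/L x 0.02285 L = 0.002438 mol.
The neutralisation is 2 HClO4 : 1 Ba(OH)2, so n(Ba(OH)2) = 0.002438 x 1/2 = 0.001219 mol.
V(Ba(OH)2) = 0.001219 / 0.07684 = 0.01586 L = 15.9 mL.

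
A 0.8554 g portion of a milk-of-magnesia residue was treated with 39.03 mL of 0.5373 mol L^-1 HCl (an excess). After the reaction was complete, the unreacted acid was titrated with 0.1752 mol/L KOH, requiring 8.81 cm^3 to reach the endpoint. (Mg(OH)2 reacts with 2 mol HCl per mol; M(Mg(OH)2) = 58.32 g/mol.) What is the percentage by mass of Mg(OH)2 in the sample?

66.2%

Total n(HCl) added = 0.5373 x 0.03903 = 0.02097 mol.
n(KOH) used = 0.1752 x 0.008810 = 0.001544 mol, which equals the excess n(HCl).
So n(HCl) consumed by the sample = 0.02097 - 0.001544 = 0.01943 mol.
n(Mg(OH)2) = 0.01943 / 2 = 0.009714 mol.
mass Mg(OH)2 = 0.009714 x 58.32 = 0.5665 g, so %Mg(OH)2 = 0.5665/0.8554 x 100 = 66.2%.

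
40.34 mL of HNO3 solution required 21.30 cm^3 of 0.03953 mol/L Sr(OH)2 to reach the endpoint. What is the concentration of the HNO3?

n(Sr(OH)2) delivered = 0.03953 x 0.02130 = 0.0008420 mol.
The reaction is 2 HNO3 + 1 Sr(OH)2, so n(HNO3) = 0.0008420 x 2/1 = 0.001684 mol.
[HNO3] = 0.001684 mol / 0.04034 L = 0.0417 M.

0.0417 M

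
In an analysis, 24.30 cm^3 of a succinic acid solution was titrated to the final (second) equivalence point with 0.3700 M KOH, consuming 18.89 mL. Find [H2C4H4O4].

n(KOH) = 0.3700 x 0.01889 = 0.006989 mol.
At the final (second) equivalence point, 2 mol OH^- react per mol H2C4H4O4, so n(H2C4H4O4) = 0.006989 / 2 = 0.003495 mol.
[H2C4H4O4] = 0.003495 / 0.02430 L = 0.144 M.

0.144 M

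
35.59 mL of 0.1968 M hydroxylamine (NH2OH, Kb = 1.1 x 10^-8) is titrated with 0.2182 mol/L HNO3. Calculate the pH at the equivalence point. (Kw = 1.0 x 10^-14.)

3.51

n(NH2OH) = 0.1968 x 0.03559 = 0.007004 mol; V(HNO3) at equivalence = 0.007004/0.2182 = 0.03210 L.
At equivalence the base is fully converted to NH3OH+; total volume = 0.06769 L, so [NH3OH+] = 0.007004/0.06769 = 0.1035 M.
Ka(NH3OH+) = Kw/Kb = 1.0e-14 / 1.1 x 10^-8 = 9.09e-7.
[H^+] = sqrt(Ka x [NH3OH+]) = sqrt(9.09e-7 x 0.1035) = 0.000307 M.
pH = -log(0.000307) = 3.51.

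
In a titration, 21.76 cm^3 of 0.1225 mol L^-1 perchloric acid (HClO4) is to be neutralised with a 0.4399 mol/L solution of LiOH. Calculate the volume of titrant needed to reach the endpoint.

n(HClO4) = 0.1225 mol/L x 0.02176 L = 0.002666 mol.
At equivalence n(LiOH) = n(HClO4) = 0.002666 mol.
V(LiOH) = 0.002666 / 0.4399 = 0.006060 L = 6.06 mL.

6.06 mL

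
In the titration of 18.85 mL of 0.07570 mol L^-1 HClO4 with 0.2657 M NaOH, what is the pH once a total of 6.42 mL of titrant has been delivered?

12.04

n(acid) = 0.07570 x 0.01885 = 0.001427 mol; n(NaOH) added = 0.2657 x 0.006420 = 0.001706 mol.
Base is in excess by 0.001706 - 0.001427 = 0.0002788 mol in a total volume of 0.02527 L.
[OH^-] = 0.0002788/0.02527 = 0.01103 M, so pOH = 1.96 and pH = 14.00 - 1.96 = 12.04.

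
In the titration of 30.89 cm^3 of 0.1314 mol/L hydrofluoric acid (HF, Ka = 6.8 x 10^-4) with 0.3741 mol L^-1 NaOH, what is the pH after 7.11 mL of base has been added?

Initial n(HF) = 0.1314 x 0.03089 = 0.004059 mol.
n(NaOH) added = 0.3741 x 0.007110 = 0.002660 mol, converting that many moles of HF to F-.
Remaining n(HF) = 0.001399 mol; n(F-) = 0.002660 mol.
By Henderson-Hasselbalch, pH = pKa + log([A^-]/[HA]) = 3.17 + log(0.002660/0.001399) = 3.17 + (+0.28) = 3.45.

3.45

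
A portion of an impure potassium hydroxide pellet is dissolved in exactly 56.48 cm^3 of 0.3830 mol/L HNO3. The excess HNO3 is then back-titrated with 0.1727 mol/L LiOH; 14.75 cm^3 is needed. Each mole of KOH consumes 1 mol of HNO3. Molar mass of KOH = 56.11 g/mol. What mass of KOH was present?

Total n(HNO3) added = 0.3830 x 0.05648 = 0.02163 mol.
n(LiOH) used = 0.1727 x 0.01475 = 0.002547 mol, which equals the excess n(HNO3).
So n(HNO3) consumed by the sample = 0.02163 - 0.002547 = 0.01908 mol.
n(KOH) = 0.01908 / 1 = 0.01908 mol.
mass = 0.01908 mol x 56.11 g/mol = 1.07 g.

1.07 g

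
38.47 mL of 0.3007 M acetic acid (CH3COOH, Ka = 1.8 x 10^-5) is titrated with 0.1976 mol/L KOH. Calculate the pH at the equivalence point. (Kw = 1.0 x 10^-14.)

n(CH3COOH) = 0.3007 x 0.03847 = 0.01157 mol; V(KOH) at equivalence = 0.01157/0.1976 = 0.05854 L.
At equivalence all the acid is converted to CH3COO-; total volume = 0.03847 + 0.05854 = 0.09701 L, so [CH3COO-] = 0.01157/0.09701 = 0.1192 M.
Kb = Kw/Ka = 1.0e-14 / 1.8 x 10^-5 = 5.56e-10.
[OH^-] = sqrt(Kb x [CH3COO-]) = sqrt(5.56e-10 x 0.1192) = 8.14e-6 M.
pOH = 5.09, so pH = 14.00 - 5.09 = 8.91.

8.91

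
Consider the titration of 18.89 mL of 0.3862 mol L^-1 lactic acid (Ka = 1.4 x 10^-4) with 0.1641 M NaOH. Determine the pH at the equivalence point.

n(HC3H5O3) = 0.3862 x 0.01889 = 0.007295 mol; V(NaOH) at equivalence = 0.007295/0.1641 = 0.04446 L.
At equivalence all the acid is converted to C3H5O3-; total volume = 0.01889 + 0.04446 = 0.06335 L, so [C3H5O3-] = 0.007295/0.06335 = 0.1152 M.
Kb = Kw/Ka = 1.0e-14 / 1.4 x 10^-4 = 7.14e-11.
[OH^-] = sqrt(Kb x [C3H5O3-]) = sqrt(7.14e-11 x 0.1152) = 2.87e-6 M.
pOH = 5.54, so pH = 14.00 - 5.54 = 8.46.

8.46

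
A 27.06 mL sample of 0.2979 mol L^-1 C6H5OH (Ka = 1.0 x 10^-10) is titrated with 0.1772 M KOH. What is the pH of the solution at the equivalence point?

n(C6H5OH) = 0.2979 x 0.02706 = 0.008061 mol; V(KOH) at equivalence = 0.008061/0.1772 = 0.04549 L.
At equivalence all the acid is converted to C6H5O-; total volume = 0.02706 + 0.04549 = 0.07255 L, so [C6H5O-] = 0.008061/0.07255 = 0.1111 M.
Kb = Kw/Ka = 1.0e-14 / 1.0 x 10^-10 = 0.000100.
[OH^-] = sqrt(Kb x [C6H5O-]) = sqrt(0.000100 x 0.1111) = 0.00333 M.
pOH = 2.48, so pH = 14.00 - 2.48 = 11.52.

11.52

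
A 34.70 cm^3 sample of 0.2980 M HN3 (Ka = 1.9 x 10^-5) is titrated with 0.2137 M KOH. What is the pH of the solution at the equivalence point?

n(HN3) = 0.2980 x 0.03470 = 0.01034 mol; V(KOH) at equivalence = 0.01034/0.2137 = 0.04839 L.
At equivalence all the acid is converted to N3-; total volume = 0.03470 + 0.04839 = 0.08309 L, so [N3-] = 0.01034/0.08309 = 0.1245 M.
Kb = Kw/Ka = 1.0e-14 / 1.9 x 10^-5 = 5.26e-10.
[OH^-] = sqrt(Kb x [N3-]) = sqrt(5.26e-10 x 0.1245) = 8.09e-6 M.
pOH = 5.09, so pH = 14.00 - 5.09 = 8.91.

8.91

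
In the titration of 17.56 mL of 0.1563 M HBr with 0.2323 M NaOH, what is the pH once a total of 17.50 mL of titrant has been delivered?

n(acid) = 0.1563 x 0.01756 = 0.002745 mol; n(NaOH) added = 0.2323 x 0.01750 = 0.004065 mol.
Base is in excess by 0.004065 - 0.002745 = 0.001321 mol in a total volume of 0.03506 L.
[OH^-] = 0.001321/0.03506 = 0.03767 M, so pOH = 1.42 and pH = 14.00 - 1.42 = 12.58.

12.58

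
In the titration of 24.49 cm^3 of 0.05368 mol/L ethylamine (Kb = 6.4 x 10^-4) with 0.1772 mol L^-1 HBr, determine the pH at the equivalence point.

n(C2H5NH2) = 0.05368 x 0.02449 = 0.001315 mol; V(HBr) at equivalence = 0.001315/0.1772 = 0.007419 L.
At equivalence the base is fully converted to C2H5NH3+; total volume = 0.03191 L, so [C2H5NH3+] = 0.001315/0.03191 = 0.04120 M.
Ka(C2H5NH3+) = Kw/Kb = 1.0e-14 / 6.4 x 10^-4 = 1.56e-11.
[H^+] = sqrt(Ka x [C2H5NH3+]) = sqrt(1.56e-11 x 0.04120) = 8.02e-7 M.
pH = -log(8.02e-7) = 6.10.

6.10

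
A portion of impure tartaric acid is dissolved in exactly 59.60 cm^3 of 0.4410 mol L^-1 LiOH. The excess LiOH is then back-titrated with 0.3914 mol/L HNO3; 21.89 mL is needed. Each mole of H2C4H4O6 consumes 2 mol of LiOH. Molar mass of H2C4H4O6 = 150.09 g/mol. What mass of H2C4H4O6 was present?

Total n(LiOH) added = 0.4410 x 0.05960 = 0.02628 mol.
n(HNO3) used = 0.3914 x 0.02189 = 0.008568 mol, which equals the excess n(LiOH).
So n(LiOH) consumed by the sample = 0.02628 - 0.008568 = 0.01772 mol.
n(H2C4H4O6) = 0.01772 / 2 = 0.008858 mol.
mass = 0.008858 mol x 150.09 g/mol = 1.33 g.

1.33 g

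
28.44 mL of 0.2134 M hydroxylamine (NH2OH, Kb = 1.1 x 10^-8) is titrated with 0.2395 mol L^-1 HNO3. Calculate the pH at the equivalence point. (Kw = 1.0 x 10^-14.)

n(NH2OH) = 0.2134 x 0.02844 = 0.006069 mol; V(HNO3) at equivalence = 0.006069/0.2395 = 0.02534 L.
At equivalence the base is fully converted to NH3OH+; total volume = 0.05378 L, so [NH3OH+] = 0.006069/0.05378 = 0.1128 M.
Ka(NH3OH+) = Kw/Kb = 1.0e-14 / 1.1 x 10^-8 = 9.09e-7.
[H^+] = sqrt(Ka x [NH3OH+]) = sqrt(9.09e-7 x 0.1128) = 0.000320 M.
pH = -log(0.000320) = 3.49.

3.49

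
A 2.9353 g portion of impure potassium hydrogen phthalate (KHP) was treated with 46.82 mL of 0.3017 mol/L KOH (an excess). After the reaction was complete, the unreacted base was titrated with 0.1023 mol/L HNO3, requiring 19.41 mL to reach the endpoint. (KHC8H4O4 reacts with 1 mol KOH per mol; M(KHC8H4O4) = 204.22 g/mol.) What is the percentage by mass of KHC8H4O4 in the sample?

Total n(KOH) added = 0.3017 x 0.04682 = 0.01413 mol.
n(HNO3) used = 0.1023 x 0.01941 = 0.001986 mol, which equals the excess n(KOH).
So n(KOH) consumed by the sample = 0.01413 - 0.001986 = 0.01214 mol.
n(KHC8H4O4) = 0.01214 / 1 = 0.01214 mol.
mass KHC8H4O4 = 0.01214 x 204.22 = 2.479 g, so %KHC8H4O4 = 2.479/2.9353 x 100 = 84.5%.

84.5%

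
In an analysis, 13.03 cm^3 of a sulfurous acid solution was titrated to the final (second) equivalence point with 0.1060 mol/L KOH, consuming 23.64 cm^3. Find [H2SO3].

0.0962 M

n(KOH) = 0.1060 x 0.02364 = 0.002506 mol.
At the final (second) equivalence point, 2 mol OH^- react per mol H2SO3, so n(H2SO3) = 0.002506 / 2 = 0.001253 mol.
[H2SO3] = 0.001253 / 0.01303 L = 0.0962 M.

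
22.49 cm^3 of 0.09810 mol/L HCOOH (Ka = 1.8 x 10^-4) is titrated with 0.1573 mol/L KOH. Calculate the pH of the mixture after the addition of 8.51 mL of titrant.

Initial n(HCOOH) = 0.09810 x 0.02249 = 0.002206 mol.
n(KOH) added = 0.1573 x 0.008510 = 0.001339 mol, converting that many moles of HCOOH to HCOO-.
Remaining n(HCOOH) = 0.0008676 mol; n(HCOO-) = 0.001339 mol.
By Henderson-Hasselbalch, pH = pKa + log([A^-]/[HA]) = 3.74 + log(0.001339/0.0008676) = 3.74 + (+0.19) = 3.93.

3.93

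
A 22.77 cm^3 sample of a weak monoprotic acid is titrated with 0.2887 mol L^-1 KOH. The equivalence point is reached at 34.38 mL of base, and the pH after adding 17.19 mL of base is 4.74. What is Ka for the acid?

1.8 x 10^-5

17.19 mL is half of the equivalence volume, so this is the half-equivalence point where [HA] = [A^-].
At half-equivalence pH = pKa, so pKa = 4.74.
Ka = 10^(-4.74) = 1.8 x 10^-5.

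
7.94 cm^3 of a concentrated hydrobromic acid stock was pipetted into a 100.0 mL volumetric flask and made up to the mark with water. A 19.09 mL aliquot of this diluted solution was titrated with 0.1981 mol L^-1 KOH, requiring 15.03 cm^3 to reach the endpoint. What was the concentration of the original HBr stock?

1.96 M

n(KOH) = 0.1981 x 0.01503 = 0.002977 mol.
n(HBr) in the aliquot = 0.002977 mol.
[diluted HBr] = 0.002977 / 0.01909 = 0.1560 M.
Dilution factor = 100.0/7.940 = 12.59, so [stock] = 0.1560 x 12.59 = 1.96 M.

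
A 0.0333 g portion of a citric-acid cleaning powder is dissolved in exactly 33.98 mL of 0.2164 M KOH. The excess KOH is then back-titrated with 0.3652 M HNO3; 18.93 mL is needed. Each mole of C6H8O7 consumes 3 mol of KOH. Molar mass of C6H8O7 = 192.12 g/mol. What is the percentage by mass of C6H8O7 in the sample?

84.6%

Total n(KOH) added = 0.2164 x 0.03398 = 0.007353 mol.
n(HNO3) used = 0.3652 x 0.01893 = 0.006913 mol, which equals the excess n(KOH).
So n(KOH) consumed by the sample = 0.007353 - 0.006913 = 0.0004400 mol.
n(C6H8O7) = 0.0004400 / 3 = 0.0001467 mol.
mass C6H8O7 = 0.0001467 x 192.12 = 0.02818 g, so %C6H8O7 = 0.02818/0.0333 x 100 = 84.6%.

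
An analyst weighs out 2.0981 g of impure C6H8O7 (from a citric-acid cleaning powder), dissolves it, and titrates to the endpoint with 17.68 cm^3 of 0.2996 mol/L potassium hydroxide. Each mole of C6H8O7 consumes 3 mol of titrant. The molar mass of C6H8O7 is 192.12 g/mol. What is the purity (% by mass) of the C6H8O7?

n(KOH) = 0.2996 x 0.01768 = 0.005297 mol.
n(C6H8O7) = 0.005297 / 3 = 0.001766 mol.
mass of C6H8O7 = 0.001766 x 192.12 = 0.3392 g.
% purity = 0.3392 / 2.0981 x 100 = 16.2%.

16.2%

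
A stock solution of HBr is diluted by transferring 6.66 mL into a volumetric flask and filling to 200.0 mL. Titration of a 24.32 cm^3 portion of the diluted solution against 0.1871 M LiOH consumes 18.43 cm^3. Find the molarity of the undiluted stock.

4.26 M

n(LiOH) = 0.1871 x 0.01843 = 0.003448 mol.
n(HBr) in the aliquot = 0.003448 mol.
[diluted HBr] = 0.003448 / 0.02432 = 0.1418 M.
Dilution factor = 200.0/6.660 = 30.03, so [stock] = 0.1418 x 30.03 = 4.26 M.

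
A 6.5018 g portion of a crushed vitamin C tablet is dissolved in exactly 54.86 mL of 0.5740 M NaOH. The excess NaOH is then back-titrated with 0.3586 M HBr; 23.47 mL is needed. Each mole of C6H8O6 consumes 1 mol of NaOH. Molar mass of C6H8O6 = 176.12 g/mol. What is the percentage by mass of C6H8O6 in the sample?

62.5%

Total n(NaOH) added = 0.5740 x 0.05486 = 0.03149 mol.
n(HBr) used = 0.3586 x 0.02347 = 0.008416 mol, which equals the excess n(NaOH).
So n(NaOH) consumed by the sample = 0.03149 - 0.008416 = 0.02307 mol.
n(C6H8O6) = 0.02307 / 1 = 0.02307 mol.
mass C6H8O6 = 0.02307 x 176.12 = 4.064 g, so %C6H8O6 = 4.064/6.5018 x 100 = 62.5%.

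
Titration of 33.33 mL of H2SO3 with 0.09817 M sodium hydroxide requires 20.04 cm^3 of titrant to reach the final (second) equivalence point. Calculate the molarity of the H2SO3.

0.0295 M

n(NaOH) = 0.09817 x 0.02004 = 0.001967 mol.
At the final (second) equivalence point, 2 mol OH^- react per mol H2SO3, so n(H2SO3) = 0.001967 / 2 = 0.0009837 mol.
[H2SO3] = 0.0009837 / 0.03333 L = 0.0295 M.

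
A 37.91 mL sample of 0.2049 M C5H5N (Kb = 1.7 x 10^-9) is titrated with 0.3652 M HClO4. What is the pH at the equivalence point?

n(C5H5N) = 0.2049 x 0.03791 = 0.007768 mol; V(HClO4) at equivalence = 0.007768/0.3652 = 0.02127 L.
At equivalence the base is fully converted to C5H5NH+; total volume = 0.05918 L, so [C5H5NH+] = 0.007768/0.05918 = 0.1313 M.
Ka(C5H5NH+) = Kw/Kb = 1.0e-14 / 1.7 x 10^-9 = 5.88e-6.
[H^+] = sqrt(Ka x [C5H5NH+]) = sqrt(5.88e-6 x 0.1313) = 0.000879 M.
pH = -log(0.000879) = 3.06.

3.06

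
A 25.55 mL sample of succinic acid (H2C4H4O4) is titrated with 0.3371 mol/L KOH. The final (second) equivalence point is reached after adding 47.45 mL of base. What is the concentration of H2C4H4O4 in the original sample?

0.313 M

n(KOH) = 0.3371 x 0.04745 = 0.01600 mol.
At the final (second) equivalence point, 2 mol OH^- react per mol H2C4H4O4, so n(H2C4H4O4) = 0.01600 / 2 = 0.007998 mol.
[H2C4H4O4] = 0.007998 / 0.02555 L = 0.313 M.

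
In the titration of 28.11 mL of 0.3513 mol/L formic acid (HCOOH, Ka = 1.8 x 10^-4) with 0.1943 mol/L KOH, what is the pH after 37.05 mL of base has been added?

Initial n(HCOOH) = 0.3513 x 0.02811 = 0.009875 mol.
n(KOH) added = 0.1943 x 0.03705 = 0.007199 mol, converting that many moles of HCOOH to HCOO-.
Remaining n(HCOOH) = 0.002676 mol; n(HCOO-) = 0.007199 mol.
By Henderson-Hasselbalch, pH = pKa + log([A^-]/[HA]) = 3.74 + log(0.007199/0.002676) = 3.74 + (+0.43) = 4.17.

4.17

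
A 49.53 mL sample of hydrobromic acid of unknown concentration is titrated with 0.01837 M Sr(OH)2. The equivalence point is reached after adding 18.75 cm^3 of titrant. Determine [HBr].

n(Sr(OH)2) delivered = 0.01837 x 0.01875 = 0.0003444 mol.
The reaction is 2 HBr + 1 Sr(OH)2, so n(HBr) = 0.0003444 x 2/1 = 0.0006889 mol.
[HBr] = 0.0006889 mol / 0.04953 L = 0.0139 M.

0.0139 M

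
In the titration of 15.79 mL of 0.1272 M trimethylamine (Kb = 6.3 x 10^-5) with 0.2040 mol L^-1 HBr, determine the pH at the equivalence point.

n((CH3)3N) = 0.1272 x 0.01579 = 0.002008 mol; V(HBr) at equivalence = 0.002008/0.2040 = 0.009846 L.
At equivalence the base is fully converted to (CH3)3NH+; total volume = 0.02564 L, so [(CH3)3NH+] = 0.002008/0.02564 = 0.07835 M.
Ka((CH3)3NH+) = Kw/Kb = 1.0e-14 / 6.3 x 10^-5 = 1.59e-10.
[H^+] = sqrt(Ka x [(CH3)3NH+]) = sqrt(1.59e-10 x 0.07835) = 3.53e-6 M.
pH = -log(3.53e-6) = 5.45.

5.45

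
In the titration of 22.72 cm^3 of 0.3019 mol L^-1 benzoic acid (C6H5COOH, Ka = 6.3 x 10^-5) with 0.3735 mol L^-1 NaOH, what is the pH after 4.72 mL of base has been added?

3.74

Initial n(C6H5COOH) = 0.3019 x 0.02272 = 0.006859 mol.
n(NaOH) added = 0.3735 x 0.004720 = 0.001763 mol, converting that many moles of C6H5COOH to C6H5COO-.
Remaining n(C6H5COOH) = 0.005096 mol; n(C6H5COO-) = 0.001763 mol.
By Henderson-Hasselbalch, pH = pKa + log([A^-]/[HA]) = 4.20 + log(0.001763/0.005096) = 4.20 + (-0.46) = 3.74.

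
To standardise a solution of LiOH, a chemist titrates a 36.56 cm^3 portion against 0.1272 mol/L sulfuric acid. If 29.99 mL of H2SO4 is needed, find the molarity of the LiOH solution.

0.209 M

n(H2SO4) delivered = 0.1272 x 0.02999 = 0.003815 mol.
The reaction is 2 LiOH + 1 H2SO4, so n(LiOH) = 0.003815 x 2/1 = 0.007629 mol.
[LiOH] = 0.007629 mol / 0.03656 L = 0.209 M.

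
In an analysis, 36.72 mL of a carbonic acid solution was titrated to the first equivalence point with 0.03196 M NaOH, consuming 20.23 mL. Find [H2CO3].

n(NaOH) = 0.03196 x 0.02023 = 0.0006466 mol.
At the first equivalence point, 1 mol OH^- react per mol H2CO3, so n(H2CO3) = 0.0006466 / 1 = 0.0006466 mol.
[H2CO3] = 0.0006466 / 0.03672 L = 0.0176 M.

0.0176 M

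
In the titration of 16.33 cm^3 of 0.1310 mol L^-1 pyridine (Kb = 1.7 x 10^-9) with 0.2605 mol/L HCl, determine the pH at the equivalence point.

n(C5H5N) = 0.1310 x 0.01633 = 0.002139 mol; V(HCl) at equivalence = 0.002139/0.2605 = 0.008212 L.
At equivalence the base is fully converted to C5H5NH+; total volume = 0.02454 L, so [C5H5NH+] = 0.002139/0.02454 = 0.08717 M.
Ka(C5H5NH+) = Kw/Kb = 1.0e-14 / 1.7 x 10^-9 = 5.88e-6.
[H^+] = sqrt(Ka x [C5H5NH+]) = sqrt(5.88e-6 x 0.08717) = 0.000716 M.
pH = -log(0.000716) = 3.15.

3.15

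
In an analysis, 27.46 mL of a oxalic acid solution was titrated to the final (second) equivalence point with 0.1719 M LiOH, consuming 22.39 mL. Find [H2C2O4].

n(LiOH) = 0.1719 x 0.02239 = 0.003849 mol.
At the final (second) equivalence point, 2 mol OH^- react per mol H2C2O4, so n(H2C2O4) = 0.003849 / 2 = 0.001924 mol.
[H2C2O4] = 0.001924 / 0.02746 L = 0.0701 M.

0.0701 M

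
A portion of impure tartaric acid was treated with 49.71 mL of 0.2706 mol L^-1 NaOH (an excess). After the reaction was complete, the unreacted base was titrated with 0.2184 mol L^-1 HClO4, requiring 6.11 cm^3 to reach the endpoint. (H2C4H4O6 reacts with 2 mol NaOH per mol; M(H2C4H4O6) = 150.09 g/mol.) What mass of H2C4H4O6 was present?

Total n(NaOH) added = 0.2706 x 0.04971 = 0.01345 mol.
n(HClO4) used = 0.2184 x 0.006110 = 0.001334 mol, which equals the excess n(NaOH).
So n(NaOH) consumed by the sample = 0.01345 - 0.001334 = 0.01212 mol.
n(H2C4H4O6) = 0.01212 / 2 = 0.006059 mol.
mass = 0.006059 mol x 150.09 g/mol = 0.909 g.

0.909 g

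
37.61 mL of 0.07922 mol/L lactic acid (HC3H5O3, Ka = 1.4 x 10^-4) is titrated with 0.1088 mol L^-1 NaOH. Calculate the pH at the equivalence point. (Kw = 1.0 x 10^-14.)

8.26

n(HC3H5O3) = 0.07922 x 0.03761 = 0.002979 mol; V(NaOH) at equivalence = 0.002979/0.1088 = 0.02738 L.
At equivalence all the acid is converted to C3H5O3-; total volume = 0.03761 + 0.02738 = 0.06499 L, so [C3H5O3-] = 0.002979/0.06499 = 0.04584 M.
Kb = Kw/Ka = 1.0e-14 / 1.4 x 10^-4 = 7.14e-11.
[OH^-] = sqrt(Kb x [C3H5O3-]) = sqrt(7.14e-11 x 0.04584) = 1.81e-6 M.
pOH = 5.74, so pH = 14.00 - 5.74 = 8.26.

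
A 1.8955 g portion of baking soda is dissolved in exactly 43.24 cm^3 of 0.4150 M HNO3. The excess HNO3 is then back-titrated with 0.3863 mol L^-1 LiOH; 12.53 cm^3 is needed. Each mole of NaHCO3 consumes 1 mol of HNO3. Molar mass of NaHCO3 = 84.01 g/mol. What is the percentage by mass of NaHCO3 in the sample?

58.1%

Total n(HNO3) added = 0.4150 x 0.04324 = 0.01794 mol.
n(LiOH) used = 0.3863 x 0.01253 = 0.004840 mol, which equals the excess n(HNO3).
So n(HNO3) consumed by the sample = 0.01794 - 0.004840 = 0.01310 mol.
n(NaHCO3) = 0.01310 / 1 = 0.01310 mol.
mass NaHCO3 = 0.01310 x 84.01 = 1.101 g, so %NaHCO3 = 1.101/1.8955 x 100 = 58.1%.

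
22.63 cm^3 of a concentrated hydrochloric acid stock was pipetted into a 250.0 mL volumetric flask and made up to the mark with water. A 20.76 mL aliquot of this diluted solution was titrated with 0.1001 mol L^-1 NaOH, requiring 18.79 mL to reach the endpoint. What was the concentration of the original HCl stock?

n(NaOH) = 0.1001 x 0.01879 = 0.001881 mol.
n(HCl) in the aliquot = 0.001881 mol.
[diluted HCl] = 0.001881 / 0.02076 = 0.09060 M.
Dilution factor = 250.0/22.63 = 11.05, so [stock] = 0.09060 x 11.05 = 1.00 M.

1.00 M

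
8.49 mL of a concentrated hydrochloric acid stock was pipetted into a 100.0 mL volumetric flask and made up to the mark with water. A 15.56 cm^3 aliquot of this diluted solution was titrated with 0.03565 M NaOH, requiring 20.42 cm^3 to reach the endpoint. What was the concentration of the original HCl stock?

n(NaOH) = 0.03565 x 0.02042 = 0.0007280 mol.
n(HCl) in the aliquot = 0.0007280 mol.
[diluted HCl] = 0.0007280 / 0.01556 = 0.04678 M.
Dilution factor = 100.0/8.490 = 11.78, so [stock] = 0.04678 x 11.78 = 0.551 M.

0.551 M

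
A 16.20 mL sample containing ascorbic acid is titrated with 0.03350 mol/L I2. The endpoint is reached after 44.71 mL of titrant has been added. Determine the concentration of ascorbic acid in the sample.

0.0925 M

n(I2) = 0.03350 x 0.04471 = 0.001498 mol.
From the balanced equation, 1 mol I2 reacts with 1 mol ascorbic acid, so n(ascorbic acid) = 0.001498 x 1/1 = 0.001498 mol.
[ascorbic acid] = 0.001498 / 0.01620 L = 0.0925 M.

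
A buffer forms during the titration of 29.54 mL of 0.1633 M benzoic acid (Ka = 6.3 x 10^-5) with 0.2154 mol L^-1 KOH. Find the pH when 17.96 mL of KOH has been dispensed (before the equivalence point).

Initial n(C6H5COOH) = 0.1633 x 0.02954 = 0.004824 mol.
n(KOH) added = 0.2154 x 0.01796 = 0.003869 mol, converting that many moles of C6H5COOH to C6H5COO-.
Remaining n(C6H5COOH) = 0.0009553 mol; n(C6H5COO-) = 0.003869 mol.
By Henderson-Hasselbalch, pH = pKa + log([A^-]/[HA]) = 4.20 + log(0.003869/0.0009553) = 4.20 + (+0.61) = 4.81.

4.81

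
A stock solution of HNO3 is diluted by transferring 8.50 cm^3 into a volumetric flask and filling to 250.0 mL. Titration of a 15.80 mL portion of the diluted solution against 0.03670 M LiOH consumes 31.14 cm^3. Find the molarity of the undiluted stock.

n(LiOH) = 0.03670 x 0.03114 = 0.001143 mol.
n(HNO3) in the aliquot = 0.001143 mol.
[diluted HNO3] = 0.001143 / 0.01580 = 0.07233 M.
Dilution factor = 250.0/8.500 = 29.41, so [stock] = 0.07233 x 29.41 = 2.13 M.

2.13 M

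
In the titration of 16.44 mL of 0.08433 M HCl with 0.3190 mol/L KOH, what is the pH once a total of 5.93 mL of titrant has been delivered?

n(acid) = 0.08433 x 0.01644 = 0.001386 mol; n(KOH) added = 0.3190 x 0.005930 = 0.001892 mol.
Base is in excess by 0.001892 - 0.001386 = 0.0005053 mol in a total volume of 0.02237 L.
[OH^-] = 0.0005053/0.02237 = 0.02259 M, so pOH = 1.65 and pH = 14.00 - 1.65 = 12.35.

12.35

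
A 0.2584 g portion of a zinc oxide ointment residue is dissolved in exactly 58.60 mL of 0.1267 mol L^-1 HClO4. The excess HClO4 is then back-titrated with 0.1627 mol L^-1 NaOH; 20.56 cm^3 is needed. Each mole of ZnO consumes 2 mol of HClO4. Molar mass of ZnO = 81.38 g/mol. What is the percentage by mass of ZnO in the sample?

64.2%

Total n(HClO4) added = 0.1267 x 0.05860 = 0.007425 mol.
n(NaOH) used = 0.1627 x 0.02056 = 0.003345 mol, which equals the excess n(HClO4).
So n(HClO4) consumed by the sample = 0.007425 - 0.003345 = 0.004080 mol.
n(ZnO) = 0.004080 / 2 = 0.002040 mol.
mass ZnO = 0.002040 x 81.38 = 0.1660 g, so %ZnO = 0.1660/0.2584 x 100 = 64.2%.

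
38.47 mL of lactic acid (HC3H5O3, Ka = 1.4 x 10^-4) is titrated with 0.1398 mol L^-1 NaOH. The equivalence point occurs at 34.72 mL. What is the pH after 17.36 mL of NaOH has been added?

17.36 mL is exactly half the equivalence volume (34.72/2), i.e. the half-equivalence point.
There, n(HA) = n(A^-), so pH = pKa = -log(1.4 x 10^-4) = 3.85.

3.85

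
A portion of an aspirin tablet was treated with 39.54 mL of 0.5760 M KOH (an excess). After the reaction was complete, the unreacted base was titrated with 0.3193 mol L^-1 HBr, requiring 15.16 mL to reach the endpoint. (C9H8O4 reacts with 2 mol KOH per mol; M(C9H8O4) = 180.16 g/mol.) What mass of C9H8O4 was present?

Total n(KOH) added = 0.5760 x 0.03954 = 0.02278 mol.
n(HBr) used = 0.3193 x 0.01516 = 0.004841 mol, which equals the excess n(KOH).
So n(KOH) consumed by the sample = 0.02278 - 0.004841 = 0.01793 mol.
n(C9H8O4) = 0.01793 / 2 = 0.008967 mol.
mass = 0.008967 mol x 180.16 g/mol = 1.62 g.

1.62 g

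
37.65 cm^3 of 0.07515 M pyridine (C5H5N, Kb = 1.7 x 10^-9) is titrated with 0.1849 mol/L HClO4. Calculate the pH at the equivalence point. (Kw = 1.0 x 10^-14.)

3.25

n(C5H5N) = 0.07515 x 0.03765 = 0.002829 mol; V(HClO4) at equivalence = 0.002829/0.1849 = 0.01530 L.
At equivalence the base is fully converted to C5H5NH+; total volume = 0.05295 L, so [C5H5NH+] = 0.002829/0.05295 = 0.05343 M.
Ka(C5H5NH+) = Kw/Kb = 1.0e-14 / 1.7 x 10^-9 = 5.88e-6.
[H^+] = sqrt(Ka x [C5H5NH+]) = sqrt(5.88e-6 x 0.05343) = 0.000561 M.
pH = -log(0.000561) = 3.25.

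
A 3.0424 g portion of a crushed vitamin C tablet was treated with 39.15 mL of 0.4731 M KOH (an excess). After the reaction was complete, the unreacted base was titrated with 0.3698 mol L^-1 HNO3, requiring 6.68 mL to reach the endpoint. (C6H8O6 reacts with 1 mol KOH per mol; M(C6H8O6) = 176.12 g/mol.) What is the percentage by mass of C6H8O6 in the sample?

92.9%

Total n(KOH) added = 0.4731 x 0.03915 = 0.01852 mol.
n(HNO3) used = 0.3698 x 0.006680 = 0.002470 mol, which equals the excess n(KOH).
So n(KOH) consumed by the sample = 0.01852 - 0.002470 = 0.01605 mol.
n(C6H8O6) = 0.01605 / 1 = 0.01605 mol.
mass C6H8O6 = 0.01605 x 176.12 = 2.827 g, so %C6H8O6 = 2.827/3.0424 x 100 = 92.9%.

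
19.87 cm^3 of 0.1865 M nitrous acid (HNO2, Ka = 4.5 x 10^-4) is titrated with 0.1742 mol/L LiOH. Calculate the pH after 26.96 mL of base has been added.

12.33

n(acid) = 0.1865 x 0.01987 = 0.003706 mol; n(LiOH) added = 0.1742 x 0.02696 = 0.004696 mol.
Base is in excess by 0.004696 - 0.003706 = 0.0009907 mol in a total volume of 0.04683 L.
[OH^-] = 0.0009907/0.04683 = 0.02115 M, so pOH = 1.67 and pH = 14.00 - 1.67 = 12.33.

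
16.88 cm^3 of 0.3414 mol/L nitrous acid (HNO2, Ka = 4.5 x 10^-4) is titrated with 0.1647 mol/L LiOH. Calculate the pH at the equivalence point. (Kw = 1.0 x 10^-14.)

8.20

n(HNO2) = 0.3414 x 0.01688 = 0.005763 mol; V(LiOH) at equivalence = 0.005763/0.1647 = 0.03499 L.
At equivalence all the acid is converted to NO2-; total volume = 0.01688 + 0.03499 = 0.05187 L, so [NO2-] = 0.005763/0.05187 = 0.1111 M.
Kb = Kw/Ka = 1.0e-14 / 4.5 x 10^-4 = 2.22e-11.
[OH^-] = sqrt(Kb x [NO2-]) = sqrt(2.22e-11 x 0.1111) = 1.57e-6 M.
pOH = 5.80, so pH = 14.00 - 5.80 = 8.20.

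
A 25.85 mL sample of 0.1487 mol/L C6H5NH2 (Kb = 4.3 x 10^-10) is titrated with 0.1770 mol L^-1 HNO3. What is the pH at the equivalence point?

2.86

n(C6H5NH2) = 0.1487 x 0.02585 = 0.003844 mol; V(HNO3) at equivalence = 0.003844/0.1770 = 0.02172 L.
At equivalence the base is fully converted to C6H5NH3+; total volume = 0.04757 L, so [C6H5NH3+] = 0.003844/0.04757 = 0.08081 M.
Ka(C6H5NH3+) = Kw/Kb = 1.0e-14 / 4.3 x 10^-10 = 2.33e-5.
[H^+] = sqrt(Ka x [C6H5NH3+]) = sqrt(2.33e-5 x 0.08081) = 0.00137 M.
pH = -log(0.00137) = 2.86.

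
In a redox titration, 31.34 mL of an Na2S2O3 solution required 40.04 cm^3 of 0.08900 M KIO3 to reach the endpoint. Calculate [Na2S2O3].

n(KIO3) = 0.08900 x 0.04004 = 0.003564 mol.
From the balanced equation, 1 mol KIO3 reacts with 6 mol Na2S2O3, so n(Na2S2O3) = 0.003564 x 6/1 = 0.02138 mol.
[Na2S2O3] = 0.02138 / 0.03134 L = 0.682 M.

0.682 M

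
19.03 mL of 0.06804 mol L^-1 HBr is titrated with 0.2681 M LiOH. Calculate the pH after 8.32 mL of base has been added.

n(acid) = 0.06804 x 0.01903 = 0.001295 mol; n(LiOH) added = 0.2681 x 0.008320 = 0.002231 mol.
Base is in excess by 0.002231 - 0.001295 = 0.0009358 mol in a total volume of 0.02735 L.
[OH^-] = 0.0009358/0.02735 = 0.03422 M, so pOH = 1.47 and pH = 14.00 - 1.47 = 12.53.

12.53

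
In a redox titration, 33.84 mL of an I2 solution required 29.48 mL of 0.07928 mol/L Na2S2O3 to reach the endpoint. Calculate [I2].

n(Na2S2O3) = 0.07928 x 0.02948 = 0.002337 mol.
From the balanced equation, 2 mol Na2S2O3 reacts with 1 mol I2, so n(I2) = 0.002337 x 1/2 = 0.001169 mol.
[I2] = 0.001169 / 0.03384 L = 0.0345 M.

0.0345 M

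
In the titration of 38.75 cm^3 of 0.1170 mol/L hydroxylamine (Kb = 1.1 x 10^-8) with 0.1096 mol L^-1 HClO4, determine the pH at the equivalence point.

n(NH2OH) = 0.1170 x 0.03875 = 0.004534 mol; V(HClO4) at equivalence = 0.004534/0.1096 = 0.04137 L.
At equivalence the base is fully converted to NH3OH+; total volume = 0.08012 L, so [NH3OH+] = 0.004534/0.08012 = 0.05659 M.
Ka(NH3OH+) = Kw/Kb = 1.0e-14 / 1.1 x 10^-8 = 9.09e-7.
[H^+] = sqrt(Ka x [NH3OH+]) = sqrt(9.09e-7 x 0.05659) = 0.000227 M.
pH = -log(0.000227) = 3.64.

3.64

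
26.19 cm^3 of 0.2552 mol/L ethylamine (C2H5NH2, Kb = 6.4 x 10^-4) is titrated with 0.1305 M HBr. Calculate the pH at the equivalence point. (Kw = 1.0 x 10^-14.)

5.93

n(C2H5NH2) = 0.2552 x 0.02619 = 0.006684 mol; V(HBr) at equivalence = 0.006684/0.1305 = 0.05122 L.
At equivalence the base is fully converted to C2H5NH3+; total volume = 0.07741 L, so [C2H5NH3+] = 0.006684/0.07741 = 0.08635 M.
Ka(C2H5NH3+) = Kw/Kb = 1.0e-14 / 6.4 x 10^-4 = 1.56e-11.
[H^+] = sqrt(Ka x [C2H5NH3+]) = sqrt(1.56e-11 x 0.08635) = 1.16e-6 M.
pH = -log(1.16e-6) = 5.93.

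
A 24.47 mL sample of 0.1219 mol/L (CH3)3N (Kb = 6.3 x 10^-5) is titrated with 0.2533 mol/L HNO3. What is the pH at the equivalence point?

n((CH3)3N) = 0.1219 x 0.02447 = 0.002983 mol; V(HNO3) at equivalence = 0.002983/0.2533 = 0.01178 L.
At equivalence the base is fully converted to (CH3)3NH+; total volume = 0.03625 L, so [(CH3)3NH+] = 0.002983/0.03625 = 0.08230 M.
Ka((CH3)3NH+) = Kw/Kb = 1.0e-14 / 6.3 x 10^-5 = 1.59e-10.
[H^+] = sqrt(Ka x [(CH3)3NH+]) = sqrt(1.59e-10 x 0.08230) = 3.61e-6 M.
pH = -log(3.61e-6) = 5.44.

5.44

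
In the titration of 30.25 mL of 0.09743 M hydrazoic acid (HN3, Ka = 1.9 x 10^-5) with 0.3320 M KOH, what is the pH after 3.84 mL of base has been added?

Initial n(HN3) = 0.09743 x 0.03025 = 0.002947 mol.
n(KOH) added = 0.3320 x 0.003840 = 0.001275 mol, converting that many moles of HN3 to N3-.
Remaining n(HN3) = 0.001672 mol; n(N3-) = 0.001275 mol.
By Henderson-Hasselbalch, pH = pKa + log([A^-]/[HA]) = 4.72 + log(0.001275/0.001672) = 4.72 + (-0.12) = 4.60.

4.60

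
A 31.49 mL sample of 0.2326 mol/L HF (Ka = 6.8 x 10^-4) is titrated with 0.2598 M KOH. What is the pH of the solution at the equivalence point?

n(HF) = 0.2326 x 0.03149 = 0.007325 mol; V(KOH) at equivalence = 0.007325/0.2598 = 0.02819 L.
At equivalence all the acid is converted to F-; total volume = 0.03149 + 0.02819 = 0.05968 L, so [F-] = 0.007325/0.05968 = 0.1227 M.
Kb = Kw/Ka = 1.0e-14 / 6.8 x 10^-4 = 1.47e-11.
[OH^-] = sqrt(Kb x [F-]) = sqrt(1.47e-11 x 0.1227) = 1.34e-6 M.
pOH = 5.87, so pH = 14.00 - 5.87 = 8.13.

8.13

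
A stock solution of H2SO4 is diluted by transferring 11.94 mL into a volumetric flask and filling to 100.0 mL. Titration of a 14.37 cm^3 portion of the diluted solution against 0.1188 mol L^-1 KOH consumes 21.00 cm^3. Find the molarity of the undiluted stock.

0.727 M

n(KOH) = 0.1188 x 0.02100 = 0.002495 mol.
n(H2SO4) in the aliquot = 0.002495 x 1/2 = 0.001247 mol.
[diluted H2SO4] = 0.001247 / 0.01437 = 0.08681 M.
Dilution factor = 100.0/11.94 = 8.375, so [stock] = 0.08681 x 8.375 = 0.727 M.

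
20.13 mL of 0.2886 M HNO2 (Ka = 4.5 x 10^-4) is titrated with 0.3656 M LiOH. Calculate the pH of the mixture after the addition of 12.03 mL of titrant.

Initial n(HNO2) = 0.2886 x 0.02013 = 0.005810 mol.
n(LiOH) added = 0.3656 x 0.01203 = 0.004398 mol, converting that many moles of HNO2 to NO2-.
Remaining n(HNO2) = 0.001411 mol; n(NO2-) = 0.004398 mol.
By Henderson-Hasselbalch, pH = pKa + log([A^-]/[HA]) = 3.35 + log(0.004398/0.001411) = 3.35 + (+0.49) = 3.84.

3.84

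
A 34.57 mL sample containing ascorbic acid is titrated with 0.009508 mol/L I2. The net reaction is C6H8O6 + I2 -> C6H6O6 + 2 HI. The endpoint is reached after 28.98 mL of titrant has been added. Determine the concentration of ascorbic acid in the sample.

0.00797 M

n(I2) = 0.009508 x 0.02898 = 0.0002755 mol.
From the balanced equation, 1 mol I2 reacts with 1 mol ascorbic acid, so n(ascorbic acid) = 0.0002755 x 1/1 = 0.0002755 mol.
[ascorbic acid] = 0.0002755 / 0.03457 L = 0.00797 M.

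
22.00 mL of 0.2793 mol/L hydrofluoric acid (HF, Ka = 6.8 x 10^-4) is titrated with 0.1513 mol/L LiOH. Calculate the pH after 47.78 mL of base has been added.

12.19

n(acid) = 0.2793 x 0.02200 = 0.006145 mol; n(LiOH) added = 0.1513 x 0.04778 = 0.007229 mol.
Base is in excess by 0.007229 - 0.006145 = 0.001085 mol in a total volume of 0.06978 L.
[OH^-] = 0.001085/0.06978 = 0.01554 M, so pOH = 1.81 and pH = 14.00 - 1.81 = 12.19.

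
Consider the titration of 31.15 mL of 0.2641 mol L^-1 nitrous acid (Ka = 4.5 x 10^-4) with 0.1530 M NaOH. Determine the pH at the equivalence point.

n(HNO2) = 0.2641 x 0.03115 = 0.008227 mol; V(NaOH) at equivalence = 0.008227/0.1530 = 0.05377 L.
At equivalence all the acid is converted to NO2-; total volume = 0.03115 + 0.05377 = 0.08492 L, so [NO2-] = 0.008227/0.08492 = 0.09688 M.
Kb = Kw/Ka = 1.0e-14 / 4.5 x 10^-4 = 2.22e-11.
[OH^-] = sqrt(Kb x [NO2-]) = sqrt(2.22e-11 x 0.09688) = 1.47e-6 M.
pOH = 5.83, so pH = 14.00 - 5.83 = 8.17.

8.17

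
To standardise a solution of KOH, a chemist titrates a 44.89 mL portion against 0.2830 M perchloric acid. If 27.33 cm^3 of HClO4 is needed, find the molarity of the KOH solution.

n(HClO4) delivered = 0.2830 x 0.02733 = 0.007734 mol.
For a 1:1 reaction, n(KOH) = 0.007734 mol.
[KOH] = 0.007734 mol / 0.04489 L = 0.172 M.

0.172 M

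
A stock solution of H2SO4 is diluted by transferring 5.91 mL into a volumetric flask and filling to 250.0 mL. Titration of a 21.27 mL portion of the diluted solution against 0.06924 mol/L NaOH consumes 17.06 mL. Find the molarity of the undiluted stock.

1.17 M

n(NaOH) = 0.06924 x 0.01706 = 0.001181 mol.
n(H2SO4) in the aliquot = 0.001181 x 1/2 = 0.0005906 mol.
[diluted H2SO4] = 0.0005906 / 0.02127 = 0.02777 M.
Dilution factor = 250.0/5.910 = 42.30, so [stock] = 0.02777 x 42.30 = 1.17 M.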